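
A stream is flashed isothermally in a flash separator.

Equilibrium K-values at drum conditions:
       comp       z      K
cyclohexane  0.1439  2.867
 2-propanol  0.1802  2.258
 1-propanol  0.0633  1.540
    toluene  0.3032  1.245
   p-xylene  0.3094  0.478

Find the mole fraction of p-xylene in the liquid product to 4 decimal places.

Let β = V/F and solve Σ zᵢ(Kᵢ−1)/(1+β(Kᵢ−1)) = 0.
Feasibility: ΣzᵢKᵢ = 1.4423, Σzᵢ/Kᵢ = 1.0619 — both > 1, two phases present.
Iterate (Newton) starting at β = 0.53:
  β = 0.5300: g = 0.14009, g' = -0.4159 → β = 0.8668
  β = 0.8668: g = 0.00062, g' = -0.4406 → β = 0.8682
Converged at β = 0.8682.
Compositions from xᵢ = zᵢ/(1+β(Kᵢ−1)), yᵢ = Kᵢxᵢ:
  cyclohexane: x = 0.0549, y = 0.1574
  2-propanol: x = 0.0861, y = 0.1945
  1-propanol: x = 0.0431, y = 0.0664
  toluene: x = 0.2500, y = 0.3113
  p-xylene: x = 0.5659, y = 0.2705

x_p-xylene = 0.5659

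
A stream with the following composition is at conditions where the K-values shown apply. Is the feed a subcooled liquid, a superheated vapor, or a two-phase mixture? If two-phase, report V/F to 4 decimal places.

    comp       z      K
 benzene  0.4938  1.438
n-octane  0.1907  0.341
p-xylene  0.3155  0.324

ΣzᵢKᵢ = 0.8773; Σzᵢ/Kᵢ = 1.8764.
Since ΣzᵢKᵢ < 1 the mixture is below its bubble point — single liquid phase.

subcooled liquid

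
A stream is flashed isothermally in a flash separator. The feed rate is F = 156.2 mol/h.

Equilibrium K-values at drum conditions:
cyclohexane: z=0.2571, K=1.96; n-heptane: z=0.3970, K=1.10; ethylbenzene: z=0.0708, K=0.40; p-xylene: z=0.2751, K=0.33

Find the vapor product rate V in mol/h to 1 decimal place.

V = 24.8 mol/h

Material balance + equilibrium reduce to Σ zᵢ(Kᵢ−1)/(1+V/F(Kᵢ−1)) = 0.
g(0) = ΣzᵢKᵢ − 1 = 0.0597 and g(1) = 1 − Σzᵢ/Kᵢ = -0.5027, so a root lies in (0, 1).
Newton–Raphson from V/F = 0.55:
  V/F = 0.5500: g = -0.15612, g' = -0.4715 → V/F = 0.2189
  V/F = 0.2189: g = -0.02209, g' = -0.3690 → V/F = 0.1590
  V/F = 0.1590: g = -0.00005, g' = -0.3680 → V/F = 0.1589
Converged at V/F = 0.1589.
Then V = V/F·F = 0.1589·156.2 = 24.8 mol/h and L = F − V = 131.4 mol/h.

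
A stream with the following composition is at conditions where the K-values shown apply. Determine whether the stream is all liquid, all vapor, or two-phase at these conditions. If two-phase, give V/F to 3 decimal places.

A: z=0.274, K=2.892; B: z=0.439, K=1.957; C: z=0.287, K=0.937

all vapor

ΣzᵢKᵢ = 1.920; Σzᵢ/Kᵢ = 0.625.
Since Σzᵢ/Kᵢ < 1 the mixture is above its dew point — single vapor phase.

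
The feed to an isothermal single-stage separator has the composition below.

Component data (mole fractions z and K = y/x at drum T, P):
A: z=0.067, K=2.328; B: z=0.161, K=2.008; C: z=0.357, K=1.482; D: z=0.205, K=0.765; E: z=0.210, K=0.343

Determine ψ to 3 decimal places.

ψ = 0.601

Let ψ = V/F and solve Σ zᵢ(Kᵢ−1)/(1+ψ(Kᵢ−1)) = 0.
Feasibility: ΣzᵢKᵢ = 1.237, Σzᵢ/Kᵢ = 1.230 — both > 1, two phases present.
Newton iteration, ψ⁰ = 0.65:
  ψ = 0.650: g = -0.0208, g' = -0.434 → ψ = 0.602
  ψ = 0.602: g = -0.0005, g' = -0.413 → ψ = 0.601
Converged at ψ = 0.601.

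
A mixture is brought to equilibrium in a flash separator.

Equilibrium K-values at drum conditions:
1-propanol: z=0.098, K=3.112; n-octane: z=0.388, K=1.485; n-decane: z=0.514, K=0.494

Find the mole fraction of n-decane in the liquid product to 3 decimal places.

Rachford–Rice: g(β) = Σ zᵢ(Kᵢ−1)/(1+β(Kᵢ−1)) = 0.
g(0) = ΣzᵢKᵢ − 1 = 0.135 and g(1) = 1 − Σzᵢ/Kᵢ = -0.333, so a root lies in (0, 1).
Newton iteration, β⁰ = 0.53:
  β = 0.530: g = -0.1080, g' = -0.401 → β = 0.260
  β = 0.260: g = 0.0010, g' = -0.428 → β = 0.263
Converged at β = 0.263.
Compositions from xᵢ = zᵢ/(1+β(Kᵢ−1)), yᵢ = Kᵢxᵢ:
  1-propanol: x = 0.063, y = 0.196
  n-octane: x = 0.344, y = 0.511
  n-decane: x = 0.593, y = 0.293

x_n-decane = 0.593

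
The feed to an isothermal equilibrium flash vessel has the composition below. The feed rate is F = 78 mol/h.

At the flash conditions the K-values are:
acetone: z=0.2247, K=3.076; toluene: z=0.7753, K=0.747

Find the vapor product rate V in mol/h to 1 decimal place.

V = 40.1 mol/h

Let β = V/F and solve Σ zᵢ(Kᵢ−1)/(1+β(Kᵢ−1)) = 0.
Feasibility: ΣzᵢKᵢ = 1.2703, Σzᵢ/Kᵢ = 1.1109 — both > 1, two phases present.
Binary case is linear: z₁(K₁−1)(1+β(K₂−1)) + z₂(K₂−1)(1+β(K₁−1)) = 0
⇒ β = [z₁(K₁−1)+z₂(K₂−1)] / [−(K₁−1)(K₂−1)] = 0.27033/0.52523 = 0.5147
Then V = β·F = 0.5147·78 = 40.1 mol/h and L = F − V = 37.9 mol/h.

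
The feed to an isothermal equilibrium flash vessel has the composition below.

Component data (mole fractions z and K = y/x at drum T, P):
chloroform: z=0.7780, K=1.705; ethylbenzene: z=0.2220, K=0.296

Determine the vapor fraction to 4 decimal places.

ψ = 0.7902

Let ψ = V/F and solve Σ zᵢ(Kᵢ−1)/(1+ψ(Kᵢ−1)) = 0.
Check two-phase: ΣzᵢKᵢ = 1.3922 > 1 and Σzᵢ/Kᵢ = 1.2063 > 1, so g(0) = 0.3922 > 0 and g(1) = -0.2063 < 0.
Binary case is linear: z₁(K₁−1)(1+ψ(K₂−1)) + z₂(K₂−1)(1+ψ(K₁−1)) = 0
⇒ ψ = [z₁(K₁−1)+z₂(K₂−1)] / [−(K₁−1)(K₂−1)] = 0.39220/0.49632 = 0.7902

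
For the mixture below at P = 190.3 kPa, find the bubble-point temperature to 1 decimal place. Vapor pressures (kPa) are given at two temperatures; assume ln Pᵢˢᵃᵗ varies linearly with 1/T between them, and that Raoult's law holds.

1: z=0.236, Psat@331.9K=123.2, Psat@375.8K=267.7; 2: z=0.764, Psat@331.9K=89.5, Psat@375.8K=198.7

T = 368.3 K

Bubble-point temperature: ΣzᵢPᵢˢᵃᵗ(T) = P. Interpolate ln Pᵢˢᵃᵗ = aᵢ + bᵢ/T.
  T = 331.9 K: ΣzᵢPᵢˢᵃᵗ = 97.45 kPa
  T = 375.8 K: ΣzᵢPᵢˢᵃᵗ = 214.98 kPa
  T = 353.9 K: ΣzᵢPᵢˢᵃᵗ = 148.47 kPa
  T = 364.9 K: ΣzᵢPᵢˢᵃᵗ = 179.81 kPa
  T = 370.4 K: ΣzᵢPᵢˢᵃᵗ = 197.03 kPa
  T = 367.6 K: ΣzᵢPᵢˢᵃᵗ = 188.13 kPa
Interpolating between 367.6 K and 370.4 K gives T ≈ 368.3 K.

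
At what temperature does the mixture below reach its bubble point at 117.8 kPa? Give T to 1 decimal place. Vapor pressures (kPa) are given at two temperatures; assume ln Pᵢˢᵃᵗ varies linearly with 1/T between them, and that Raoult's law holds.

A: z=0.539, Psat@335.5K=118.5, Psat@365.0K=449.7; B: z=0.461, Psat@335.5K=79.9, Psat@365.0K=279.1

T = 338.8 K

Bubble-point temperature: ΣzᵢPᵢˢᵃᵗ(T) = P. Interpolate ln Pᵢˢᵃᵗ = aᵢ + bᵢ/T.
  T = 335.5 K: ΣzᵢPᵢˢᵃᵗ = 100.71 kPa
  T = 365.0 K: ΣzᵢPᵢˢᵃᵗ = 371.05 kPa
  T = 350.2 K: ΣzᵢPᵢˢᵃᵗ = 198.21 kPa
  T = 342.9 K: ΣzᵢPᵢˢᵃᵗ = 142.63 kPa
  T = 339.2 K: ΣzᵢPᵢˢᵃᵗ = 120.08 kPa
  T = 337.4 K: ΣzᵢPᵢˢᵃᵗ = 110.28 kPa
Interpolating between 337.4 K and 339.2 K gives T ≈ 338.8 K.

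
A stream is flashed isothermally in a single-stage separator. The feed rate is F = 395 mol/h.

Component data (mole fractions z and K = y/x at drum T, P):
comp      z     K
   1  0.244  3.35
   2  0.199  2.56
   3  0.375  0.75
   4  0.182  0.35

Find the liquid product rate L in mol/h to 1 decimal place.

L = 95.9 mol/h

Rachford–Rice: g(V/F) = Σ zᵢ(Kᵢ−1)/(1+V/F(Kᵢ−1)) = 0.
Check two-phase: ΣzᵢKᵢ = 1.672 > 1 and Σzᵢ/Kᵢ = 1.171 > 1, so g(0) = 0.672 > 0 and g(1) = -0.171 < 0.
Iterate (Newton) starting at V/F = 0.53:
  V/F = 0.530: g = 0.1367, g' = -0.622 → V/F = 0.750
  V/F = 0.750: g = 0.0046, g' = -0.608 → V/F = 0.757
Converged at V/F = 0.757.
Then V = V/F·F = 0.7572·395 = 299.1 mol/h and L = F − V = 95.9 mol/h.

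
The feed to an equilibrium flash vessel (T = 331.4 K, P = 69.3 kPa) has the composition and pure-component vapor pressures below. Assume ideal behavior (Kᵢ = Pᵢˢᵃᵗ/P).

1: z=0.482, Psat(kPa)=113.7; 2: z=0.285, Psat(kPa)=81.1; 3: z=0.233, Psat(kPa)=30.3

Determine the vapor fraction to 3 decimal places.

ψ = 0.824

Raoult's law: Kᵢ = Pᵢˢᵃᵗ/P = Pᵢˢᵃᵗ/69.3.
  K_1 = 113.7/69.3 = 1.64069, K_2 = 81.1/69.3 = 1.17027, K_3 = 30.3/69.3 = 0.43723
Rachford–Rice: g(ψ) = Σ zᵢ(Kᵢ−1)/(1+ψ(Kᵢ−1)) = 0.
Check two-phase: ΣzᵢKᵢ = 1.226 > 1 and Σzᵢ/Kᵢ = 1.070 > 1, so g(0) = 0.226 > 0 and g(1) = -0.070 < 0.
Newton iteration, ψ⁰ = 0.5:
  ψ = 0.500: g = 0.0961, g' = -0.263 → ψ = 0.865
  ψ = 0.865: g = -0.0145, g' = -0.368 → ψ = 0.826
  ψ = 0.826: g = -0.0004, g' = -0.348 → ψ = 0.824
Converged at ψ = 0.824.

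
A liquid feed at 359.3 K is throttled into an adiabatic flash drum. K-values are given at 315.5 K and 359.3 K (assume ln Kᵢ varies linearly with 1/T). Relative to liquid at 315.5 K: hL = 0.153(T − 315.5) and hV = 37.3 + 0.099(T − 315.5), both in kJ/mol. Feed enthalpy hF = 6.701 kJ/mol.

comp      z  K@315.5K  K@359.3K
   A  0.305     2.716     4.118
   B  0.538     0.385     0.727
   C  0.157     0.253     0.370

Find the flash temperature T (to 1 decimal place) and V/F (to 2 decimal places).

Adiabatic flash: solve Rachford–Rice at each trial T, then check hF = ψ·hV(T) + (1−ψ)·hL(T).
  T = 315.5 K: K = (2.716, 0.385, 0.253), RR gives ψ = 0.068, H_out = 2.530 kJ/mol
  T = 359.3 K: K = (4.118, 0.727, 0.370), RR gives ψ = 0.594, H_out = 27.457 kJ/mol
  T = 337.4 K: K = (3.390, 0.540, 0.310), RR gives ψ = 0.301, H_out = 14.220 kJ/mol
  T = 326.4 K: K = (3.044, 0.458, 0.281), RR gives ψ = 0.183, H_out = 8.391 kJ/mol
  T = 320.9 K: K = (2.877, 0.420, 0.267), RR gives ψ = 0.126, H_out = 5.475 kJ/mol
  T = 323.6 K: K = (2.958, 0.439, 0.274), RR gives ψ = 0.154, H_out = 6.913 kJ/mol
  T = 322.2 K: K = (2.916, 0.429, 0.270), RR gives ψ = 0.139, H_out = 6.169 kJ/mol
Linear interpolation between T = 322.2 (H_out = 6.169) and T = 323.6 (H_out = 6.913) on hF = 6.701 gives T ≈ 323.2 K, at which ψ = 0.15.

T = 323.2 K, V/F = 0.15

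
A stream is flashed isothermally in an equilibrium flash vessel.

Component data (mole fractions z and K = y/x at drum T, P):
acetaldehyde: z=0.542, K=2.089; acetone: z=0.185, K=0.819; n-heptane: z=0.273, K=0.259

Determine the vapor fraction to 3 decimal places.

Material balance + equilibrium reduce to Σ zᵢ(Kᵢ−1)/(1+ψ(Kᵢ−1)) = 0.
Check two-phase: ΣzᵢKᵢ = 1.354 > 1 and Σzᵢ/Kᵢ = 1.539 > 1, so g(0) = 0.354 > 0 and g(1) = -0.539 < 0.
Newton–Raphson from ψ = 0.5:
  ψ = 0.500: g = 0.0240, g' = -0.655 → ψ = 0.537
  ψ = 0.537: g = -0.0004, g' = -0.677 → ψ = 0.536
Converged at ψ = 0.536.

ψ = 0.536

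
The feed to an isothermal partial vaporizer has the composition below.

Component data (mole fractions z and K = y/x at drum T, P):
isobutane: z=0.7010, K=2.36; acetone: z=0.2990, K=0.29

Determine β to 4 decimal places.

Iterate (Newton) starting at β = 0.65:
  β = 0.6500: g = 0.11181, g' = -0.8851 → β = 0.7763
  β = 0.7763: g = -0.00927, g' = -1.0551 → β = 0.7675
Converged at β = 0.7675.

β = 0.7675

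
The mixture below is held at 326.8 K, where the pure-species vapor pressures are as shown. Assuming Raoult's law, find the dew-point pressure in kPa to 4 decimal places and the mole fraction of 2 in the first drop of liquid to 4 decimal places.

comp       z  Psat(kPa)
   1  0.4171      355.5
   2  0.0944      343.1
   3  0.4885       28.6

At the dew point ψ → 1, so Σzᵢ/Kᵢ = 1 with Kᵢ = Pᵢˢᵃᵗ/P ⇒ 1/P = Σzᵢ/Pᵢˢᵃᵗ.
1/P = 0.4171/355.5 + 0.0944/343.1 + 0.4885/28.6 = 0.0185288 ⇒ P = 53.9699 kPa
xᵢ = zᵢP/Pᵢˢᵃᵗ ⇒ x_2 = 0.0944·53.9699/343.1 = 0.0148

Pdew = 53.9699 kPa, x_2 = 0.0148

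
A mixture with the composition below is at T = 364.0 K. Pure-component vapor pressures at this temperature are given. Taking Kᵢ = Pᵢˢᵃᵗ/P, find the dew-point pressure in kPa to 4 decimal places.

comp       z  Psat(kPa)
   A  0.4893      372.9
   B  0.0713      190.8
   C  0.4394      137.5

Pdew = 204.8562 kPa

At the dew point ψ → 1, so Σzᵢ/Kᵢ = 1 with Kᵢ = Pᵢˢᵃᵗ/P ⇒ 1/P = Σzᵢ/Pᵢˢᵃᵗ.
1/P = 0.4893/372.9 + 0.0713/190.8 + 0.4394/137.5 = 0.0048815 ⇒ P = 204.8562 kPa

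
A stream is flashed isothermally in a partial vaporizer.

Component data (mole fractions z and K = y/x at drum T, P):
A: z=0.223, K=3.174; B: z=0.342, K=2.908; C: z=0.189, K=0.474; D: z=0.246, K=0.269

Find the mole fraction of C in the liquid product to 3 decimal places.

x_C = 0.287

Material balance + equilibrium reduce to Σ zᵢ(Kᵢ−1)/(1+V/F(Kᵢ−1)) = 0.
Check two-phase: ΣzᵢKᵢ = 1.858 > 1 and Σzᵢ/Kᵢ = 1.501 > 1, so g(0) = 0.858 > 0 and g(1) = -0.501 < 0.
Newton iteration, V/F⁰ = 0.5:
  V/F = 0.500: g = 0.1479, g' = -0.991 → V/F = 0.649
Converged at V/F = 0.649.
Compositions from xᵢ = zᵢ/(1+V/F(Kᵢ−1)), yᵢ = Kᵢxᵢ:
  A: x = 0.093, y = 0.294
  B: x = 0.153, y = 0.445
  C: x = 0.287, y = 0.136
  D: x = 0.468, y = 0.126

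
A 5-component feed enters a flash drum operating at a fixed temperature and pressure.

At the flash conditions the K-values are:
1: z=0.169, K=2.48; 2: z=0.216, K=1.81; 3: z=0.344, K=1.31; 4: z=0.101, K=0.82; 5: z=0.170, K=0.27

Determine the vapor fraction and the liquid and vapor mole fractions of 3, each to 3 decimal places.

ψ = 0.780, x_3 = 0.277, y_3 = 0.363

Rachford–Rice: g(ψ) = Σ zᵢ(Kᵢ−1)/(1+ψ(Kᵢ−1)) = 0.
Check two-phase: ΣzᵢKᵢ = 1.389 > 1 and Σzᵢ/Kᵢ = 1.203 > 1, so g(0) = 0.389 > 0 and g(1) = -0.203 < 0.
Newton–Raphson from ψ = 0.5:
  ψ = 0.500: g = 0.1452, g' = -0.447 → ψ = 0.824
  ψ = 0.824: g = -0.0306, g' = -0.723 → ψ = 0.782
  ψ = 0.782: g = -0.0016, g' = -0.651 → ψ = 0.780
Converged at ψ = 0.780.
Compositions from xᵢ = zᵢ/(1+ψ(Kᵢ−1)), yᵢ = Kᵢxᵢ:
  1: x = 0.078, y = 0.195
  2: x = 0.132, y = 0.240
  3: x = 0.277, y = 0.363
  4: x = 0.117, y = 0.096
  5: x = 0.395, y = 0.107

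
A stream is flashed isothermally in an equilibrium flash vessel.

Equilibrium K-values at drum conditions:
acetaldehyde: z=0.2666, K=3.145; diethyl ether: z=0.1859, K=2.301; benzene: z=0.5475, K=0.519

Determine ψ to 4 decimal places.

ψ = 0.6270

Rachford–Rice: g(ψ) = Σ zᵢ(Kᵢ−1)/(1+ψ(Kᵢ−1)) = 0.
g(0) = ΣzᵢKᵢ − 1 = 0.5504 and g(1) = 1 − Σzᵢ/Kᵢ = -0.2205, so a root lies in (0, 1).
Newton iteration, ψ⁰ = 0.58:
  ψ = 0.5800: g = 0.02743, g' = -0.5894 → ψ = 0.6265
  ψ = 0.6265: g = 0.00028, g' = -0.5783 → ψ = 0.6270
Converged at ψ = 0.6270.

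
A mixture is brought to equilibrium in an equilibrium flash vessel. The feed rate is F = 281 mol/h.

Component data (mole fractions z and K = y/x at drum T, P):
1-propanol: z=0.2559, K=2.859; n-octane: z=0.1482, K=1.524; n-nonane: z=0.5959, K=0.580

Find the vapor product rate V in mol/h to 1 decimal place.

V = 134.9 mol/h

Material balance + equilibrium reduce to Σ zᵢ(Kᵢ−1)/(1+ψ(Kᵢ−1)) = 0.
g(0) = ΣzᵢKᵢ − 1 = 0.3031 and g(1) = 1 − Σzᵢ/Kᵢ = -0.2142, so a root lies in (0, 1).
Newton–Raphson from ψ = 0.61:
  ψ = 0.6100: g = -0.05471, g' = -0.4076 → ψ = 0.4758
  ψ = 0.4758: g = 0.00183, g' = -0.4393 → ψ = 0.4799
Converged at ψ = 0.4799.
Then V = ψ·F = 0.4799·281 = 134.9 mol/h and L = F − V = 146.1 mol/h.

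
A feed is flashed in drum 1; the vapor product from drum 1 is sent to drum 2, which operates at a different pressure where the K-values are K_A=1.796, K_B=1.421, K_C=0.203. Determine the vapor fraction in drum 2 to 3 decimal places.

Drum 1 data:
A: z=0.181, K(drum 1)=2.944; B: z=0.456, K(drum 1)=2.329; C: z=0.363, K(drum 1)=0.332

Drum 1:
Let ψ₁ = V/F and solve Σ zᵢ(Kᵢ−1)/(1+ψ₁(Kᵢ−1)) = 0.
g(0) = ΣzᵢKᵢ − 1 = 0.715 and g(1) = 1 − Σzᵢ/Kᵢ = -0.351, so a root lies in (0, 1).
Iterate (Newton) starting at ψ₁ = 0.5:
  ψ₁ = 0.500: g = 0.1784, g' = -0.832 → ψ₁ = 0.715
  ψ₁ = 0.715: g = -0.0058, g' = -0.925 → ψ₁ = 0.708
Converged at ψ₁ = 0.708.
Drum-1 compositions:
  A: x = 0.076, y = 0.224
  B: x = 0.235, y = 0.547
  C: x = 0.689, y = 0.229
Drum-2 feed = drum-1 vapor: z₂ = (0.2242, 0.5471, 0.2287).
Drum 2:
Newton iteration, ψ₂⁰ = 0.5:
  ψ₂ = 0.500: g = 0.0148, g' = -0.540 → ψ₂ = 0.527
Converged at ψ₂ = 0.527.
  A: x = 0.158, y = 0.284
  B: x = 0.448, y = 0.636
  C: x = 0.394, y = 0.080

V/F (drum 2) = 0.527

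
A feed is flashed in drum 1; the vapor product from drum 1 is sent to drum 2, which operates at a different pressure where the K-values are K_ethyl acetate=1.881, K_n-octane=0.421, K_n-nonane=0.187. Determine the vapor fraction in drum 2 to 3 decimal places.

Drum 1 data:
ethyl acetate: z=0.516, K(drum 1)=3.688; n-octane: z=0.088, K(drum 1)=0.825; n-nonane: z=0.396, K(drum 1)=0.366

V/F (drum 2) = 0.460

Drum 1:
Iterate (Newton) starting at ψ₁ = 0.5:
  ψ₁ = 0.500: g = 0.2073, g' = -1.023 → ψ₁ = 0.703
  ψ₁ = 0.703: g = 0.0099, g' = -0.968 → ψ₁ = 0.713
Converged at ψ₁ = 0.713.
Drum-1 compositions:
  ethyl acetate: x = 0.177, y = 0.653
  n-octane: x = 0.101, y = 0.083
  n-nonane: x = 0.723, y = 0.264
Drum-2 feed = drum-1 vapor: z₂ = (0.6526, 0.0829, 0.2644).
Drum 2:
Rachford–Rice: g(ψ₂) = Σ zᵢ(Kᵢ−1)/(1+ψ₂(Kᵢ−1)) = 0.
Check two-phase: ΣzᵢKᵢ = 1.312 > 1 and Σzᵢ/Kᵢ = 1.958 > 1, so g(0) = 0.312 > 0 and g(1) = -0.958 < 0.
Newton–Raphson from ψ₂ = 0.68:
  ψ₂ = 0.680: g = -0.2004, g' = -1.148 → ψ₂ = 0.505
  ψ₂ = 0.505: g = -0.0350, g' = -0.802 → ψ₂ = 0.462
  ψ₂ = 0.462: g = -0.0010, g' = -0.756 → ψ₂ = 0.460
Converged at ψ₂ = 0.460.
  ethyl acetate: x = 0.464, y = 0.873
  n-octane: x = 0.113, y = 0.048
  n-nonane: x = 0.423, y = 0.079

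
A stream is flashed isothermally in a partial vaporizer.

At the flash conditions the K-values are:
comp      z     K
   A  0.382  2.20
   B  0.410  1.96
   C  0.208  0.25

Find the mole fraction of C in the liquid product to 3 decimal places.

x_C = 0.588

Material balance + equilibrium reduce to Σ zᵢ(Kᵢ−1)/(1+ψ(Kᵢ−1)) = 0.
Feasibility: ΣzᵢKᵢ = 1.696, Σzᵢ/Kᵢ = 1.215 — both > 1, two phases present.
Newton iteration, ψ⁰ = 0.5:
  ψ = 0.500: g = 0.3028, g' = -0.687 → ψ = 0.941
  ψ = 0.941: g = -0.1079, g' = -1.576 → ψ = 0.872
  ψ = 0.872: g = -0.0131, g' = -1.222 → ψ = 0.862
  ψ = 0.862: g = -0.0002, g' = -1.181 → ψ = 0.861
Converged at ψ = 0.861.
Compositions from xᵢ = zᵢ/(1+ψ(Kᵢ−1)), yᵢ = Kᵢxᵢ:
  A: x = 0.188, y = 0.413
  B: x = 0.224, y = 0.440
  C: x = 0.588, y = 0.147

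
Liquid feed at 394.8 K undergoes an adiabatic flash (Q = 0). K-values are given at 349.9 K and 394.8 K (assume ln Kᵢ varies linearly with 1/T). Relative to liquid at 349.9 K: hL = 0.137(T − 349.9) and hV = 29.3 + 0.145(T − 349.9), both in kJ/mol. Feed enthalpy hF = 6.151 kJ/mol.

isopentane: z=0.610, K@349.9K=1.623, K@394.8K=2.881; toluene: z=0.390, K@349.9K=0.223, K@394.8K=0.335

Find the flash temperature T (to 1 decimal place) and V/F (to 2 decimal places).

Adiabatic flash: solve Rachford–Rice at each trial T, then check hF = ψ·hV(T) + (1−ψ)·hL(T).
  T = 349.9 K: K = (1.623, 0.223), RR gives ψ = 0.159, H_out = 4.661 kJ/mol
  T = 394.8 K: K = (2.881, 0.335), RR gives ψ = 0.710, H_out = 27.208 kJ/mol
  T = 372.4 K: K = (2.202, 0.277), RR gives ψ = 0.519, H_out = 18.380 kJ/mol
  T = 361.1 K: K = (1.898, 0.249), RR gives ψ = 0.378, H_out = 12.647 kJ/mol
  T = 355.5 K: K = (1.757, 0.236), RR gives ψ = 0.283, H_out = 9.082 kJ/mol
  T = 352.7 K: K = (1.689, 0.229), RR gives ψ = 0.226, H_out = 7.006 kJ/mol
  T = 351.3 K: K = (1.656, 0.226), RR gives ψ = 0.194, H_out = 5.872 kJ/mol
Linear interpolation between T = 351.3 (H_out = 5.872) and T = 352.7 (H_out = 7.006) on hF = 6.151 gives T ≈ 351.6 K, at which ψ = 0.20.

T = 351.6 K, V/F = 0.20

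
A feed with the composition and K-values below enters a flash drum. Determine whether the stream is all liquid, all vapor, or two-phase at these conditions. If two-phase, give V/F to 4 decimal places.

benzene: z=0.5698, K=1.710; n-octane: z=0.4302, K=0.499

two-phase, V/F = 0.5314

ΣzᵢKᵢ = 1.1890; Σzᵢ/Kᵢ = 1.1953.
Both exceed 1, so a two-phase solution exists.
Material balance + equilibrium reduce to Σ zᵢ(Kᵢ−1)/(1+ψ(Kᵢ−1)) = 0.
Newton iteration, ψ⁰ = 0.5:
  ψ = 0.5000: g = 0.01100, g' = -0.3487 → ψ = 0.5316
  ψ = 0.5316: g = -0.00005, g' = -0.3520 → ψ = 0.5314
Converged at ψ = 0.5314.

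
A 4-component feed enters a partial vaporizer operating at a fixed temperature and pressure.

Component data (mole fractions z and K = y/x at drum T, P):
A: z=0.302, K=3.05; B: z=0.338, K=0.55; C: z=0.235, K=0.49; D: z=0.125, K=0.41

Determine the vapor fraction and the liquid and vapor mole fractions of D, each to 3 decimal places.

Let ψ = V/F and solve Σ zᵢ(Kᵢ−1)/(1+ψ(Kᵢ−1)) = 0.
g(0) = ΣzᵢKᵢ − 1 = 0.273 and g(1) = 1 − Σzᵢ/Kᵢ = -0.498, so a root lies in (0, 1).
Iterate (Newton) starting at ψ = 0.36:
  ψ = 0.360: g = -0.0657, g' = -0.679 → ψ = 0.263
  ψ = 0.263: g = 0.0038, g' = -0.766 → ψ = 0.268
Converged at ψ = 0.268.
Compositions from xᵢ = zᵢ/(1+ψ(Kᵢ−1)), yᵢ = Kᵢxᵢ:
  A: x = 0.195, y = 0.594
  B: x = 0.384, y = 0.211
  C: x = 0.272, y = 0.133
  D: x = 0.149, y = 0.061

ψ = 0.268, x_D = 0.149, y_D = 0.061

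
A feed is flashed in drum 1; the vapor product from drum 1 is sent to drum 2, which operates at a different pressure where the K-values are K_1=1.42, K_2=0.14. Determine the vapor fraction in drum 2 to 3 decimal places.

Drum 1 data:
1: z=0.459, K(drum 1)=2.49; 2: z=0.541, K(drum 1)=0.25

V/F (drum 2) = 0.573

Drum 1:
Let ψ₁ = V/F and solve Σ zᵢ(Kᵢ−1)/(1+ψ₁(Kᵢ−1)) = 0.
Feasibility: ΣzᵢKᵢ = 1.278, Σzᵢ/Kᵢ = 2.348 — both > 1, two phases present.
Binary case is linear: z₁(K₁−1)(1+ψ₁(K₂−1)) + z₂(K₂−1)(1+ψ₁(K₁−1)) = 0
⇒ ψ₁ = [z₁(K₁−1)+z₂(K₂−1)] / [−(K₁−1)(K₂−1)] = 0.2782/1.1175 = 0.249
Drum-1 compositions:
  1: x = 0.335, y = 0.834
  2: x = 0.665, y = 0.166
Drum-2 feed = drum-1 vapor: z₂ = (0.8337, 0.1663).
Drum 2:
Material balance + equilibrium reduce to Σ zᵢ(Kᵢ−1)/(1+ψ₂(Kᵢ−1)) = 0.
Check two-phase: ΣzᵢKᵢ = 1.207 > 1 and Σzᵢ/Kᵢ = 1.775 > 1, so g(0) = 0.207 > 0 and g(1) = -0.775 < 0.
Binary case is linear: z₁(K₁−1)(1+ψ₂(K₂−1)) + z₂(K₂−1)(1+ψ₂(K₁−1)) = 0
⇒ ψ₂ = [z₁(K₁−1)+z₂(K₂−1)] / [−(K₁−1)(K₂−1)] = 0.2071/0.3612 = 0.573
  1: x = 0.672, y = 0.954
  2: x = 0.328, y = 0.046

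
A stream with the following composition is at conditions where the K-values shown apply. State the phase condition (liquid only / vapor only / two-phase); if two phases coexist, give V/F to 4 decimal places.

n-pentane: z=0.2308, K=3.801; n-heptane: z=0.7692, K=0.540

ΣzᵢKᵢ = 1.2926; Σzᵢ/Kᵢ = 1.4852.
Both exceed 1, so a two-phase solution exists.
Binary case is linear: z₁(K₁−1)(1+ψ(K₂−1)) + z₂(K₂−1)(1+ψ(K₁−1)) = 0
⇒ ψ = [z₁(K₁−1)+z₂(K₂−1)] / [−(K₁−1)(K₂−1)] = 0.29264/1.28846 = 0.2271

two-phase, V/F = 0.2271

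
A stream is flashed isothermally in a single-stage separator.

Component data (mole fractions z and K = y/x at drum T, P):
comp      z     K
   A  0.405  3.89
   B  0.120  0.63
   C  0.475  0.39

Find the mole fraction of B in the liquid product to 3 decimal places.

x_B = 0.148

Rachford–Rice: g(β) = Σ zᵢ(Kᵢ−1)/(1+β(Kᵢ−1)) = 0.
g(0) = ΣzᵢKᵢ − 1 = 0.836 and g(1) = 1 − Σzᵢ/Kᵢ = -0.513, so a root lies in (0, 1).
Newton iteration, β⁰ = 0.61:
  β = 0.610: g = -0.0952, g' = -0.919 → β = 0.506
  β = 0.506: g = 0.0012, g' = -0.952 → β = 0.508
Converged at β = 0.508.
Compositions from xᵢ = zᵢ/(1+β(Kᵢ−1)), yᵢ = Kᵢxᵢ:
  A: x = 0.164, y = 0.639
  B: x = 0.148, y = 0.093
  C: x = 0.688, y = 0.268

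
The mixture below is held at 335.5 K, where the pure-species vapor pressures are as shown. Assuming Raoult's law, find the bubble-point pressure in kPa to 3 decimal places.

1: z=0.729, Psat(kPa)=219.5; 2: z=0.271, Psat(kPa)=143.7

At the bubble point ψ → 0, so ΣzᵢKᵢ = 1 with Kᵢ = Pᵢˢᵃᵗ/P ⇒ P = ΣzᵢPᵢˢᵃᵗ.
P = 0.729·219.5 + 0.271·143.7 = 198.958 kPa

Pbub = 198.958 kPa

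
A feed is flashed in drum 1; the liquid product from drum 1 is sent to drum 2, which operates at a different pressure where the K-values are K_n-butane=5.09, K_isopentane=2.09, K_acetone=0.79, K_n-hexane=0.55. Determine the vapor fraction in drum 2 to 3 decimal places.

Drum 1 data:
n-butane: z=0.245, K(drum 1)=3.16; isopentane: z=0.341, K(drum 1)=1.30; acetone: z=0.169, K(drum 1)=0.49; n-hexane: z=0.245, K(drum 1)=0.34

V/F (drum 2) = 0.754

Drum 1:
Let ψ₁ = V/F and solve Σ zᵢ(Kᵢ−1)/(1+ψ₁(Kᵢ−1)) = 0.
g(0) = ΣzᵢKᵢ − 1 = 0.384 and g(1) = 1 − Σzᵢ/Kᵢ = -0.405, so a root lies in (0, 1).
Iterate (Newton) starting at ψ₁ = 0.6:
  ψ₁ = 0.600: g = -0.0747, g' = -0.623 → ψ₁ = 0.480
  ψ₁ = 0.480: g = -0.0016, g' = -0.605 → ψ₁ = 0.477
Converged at ψ₁ = 0.477.
Drum-1 compositions:
  n-butane: x = 0.121, y = 0.381
  isopentane: x = 0.298, y = 0.388
  acetone: x = 0.223, y = 0.109
  n-hexane: x = 0.358, y = 0.122
Drum-2 feed = drum-1 liquid: z₂ = (0.1206, 0.2983, 0.2234, 0.3577).
Drum 2:
Material balance + equilibrium reduce to Σ zᵢ(Kᵢ−1)/(1+ψ₂(Kᵢ−1)) = 0.
Check two-phase: ΣzᵢKᵢ = 1.611 > 1 and Σzᵢ/Kᵢ = 1.100 > 1, so g(0) = 0.611 > 0 and g(1) = -0.100 < 0.
Newton–Raphson from ψ₂ = 0.41:
  ψ₂ = 0.410: g = 0.1603, g' = -0.572 → ψ₂ = 0.690
  ψ₂ = 0.690: g = 0.0261, g' = -0.419 → ψ₂ = 0.753
  ψ₂ = 0.753: g = 0.0004, g' = -0.408 → ψ₂ = 0.754
Converged at ψ₂ = 0.754.
  n-butane: x = 0.030, y = 0.150
  isopentane: x = 0.164, y = 0.342
  acetone: x = 0.265, y = 0.210
  n-hexane: x = 0.541, y = 0.298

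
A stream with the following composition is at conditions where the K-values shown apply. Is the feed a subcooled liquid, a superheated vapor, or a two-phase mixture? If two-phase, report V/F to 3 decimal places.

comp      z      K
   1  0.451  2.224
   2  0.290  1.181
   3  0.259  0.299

two-phase, V/F = 0.682

ΣzᵢKᵢ = 1.423; Σzᵢ/Kᵢ = 1.315.
Both exceed 1, so a two-phase solution exists.
Let ψ = V/F and solve Σ zᵢ(Kᵢ−1)/(1+ψ(Kᵢ−1)) = 0.
Newton iteration, ψ⁰ = 0.67:
  ψ = 0.670: g = 0.0078, g' = -0.664 → ψ = 0.682
Converged at ψ = 0.682.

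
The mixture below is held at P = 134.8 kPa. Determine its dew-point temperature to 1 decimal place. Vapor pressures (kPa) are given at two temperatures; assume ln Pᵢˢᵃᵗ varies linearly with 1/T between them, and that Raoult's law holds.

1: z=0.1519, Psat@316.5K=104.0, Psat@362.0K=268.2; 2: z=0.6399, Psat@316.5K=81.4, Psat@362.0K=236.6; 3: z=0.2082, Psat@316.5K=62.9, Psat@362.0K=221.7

T = 337.0 K

Dew-point temperature: Σzᵢ·P/Pᵢˢᵃᵗ(T) = 1. Interpolate ln Pᵢˢᵃᵗ = aᵢ + bᵢ/T.
  T = 316.5 K: ΣzᵢP/Pᵢˢᵃᵗ = 1.7028
  T = 362.0 K: ΣzᵢP/Pᵢˢᵃᵗ = 0.5675
  T = 339.2 K: ΣzᵢP/Pᵢˢᵃᵗ = 0.9475
  T = 327.9 K: ΣzᵢP/Pᵢˢᵃᵗ = 1.2553
  T = 333.5 K: ΣzᵢP/Pᵢˢᵃᵗ = 1.0892
  T = 336.4 K: ΣzᵢP/Pᵢˢᵃᵗ = 1.0140
Interpolating between 336.4 K and 339.2 K gives T ≈ 337.0 K.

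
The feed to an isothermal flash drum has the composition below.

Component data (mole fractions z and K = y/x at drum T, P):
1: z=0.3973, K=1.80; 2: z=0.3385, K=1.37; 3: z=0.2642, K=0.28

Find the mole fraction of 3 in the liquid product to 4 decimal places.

x_3 = 0.4472

Let ψ = V/F and solve Σ zᵢ(Kᵢ−1)/(1+ψ(Kᵢ−1)) = 0.
g(0) = ΣzᵢKᵢ − 1 = 0.2529 and g(1) = 1 − Σzᵢ/Kᵢ = -0.4114, so a root lies in (0, 1).
Newton–Raphson from ψ = 0.65:
  ψ = 0.6500: g = -0.04750, g' = -0.6241 → ψ = 0.5739
  ψ = 0.5739: g = -0.00304, g' = -0.5487 → ψ = 0.5684
  ψ = 0.5684: g = -0.00001, g' = -0.5442 → ψ = 0.5683
Converged at ψ = 0.5683.
Compositions from xᵢ = zᵢ/(1+ψ(Kᵢ−1)), yᵢ = Kᵢxᵢ:
  1: x = 0.2731, y = 0.4916
  2: x = 0.2797, y = 0.3832
  3: x = 0.4472, y = 0.1252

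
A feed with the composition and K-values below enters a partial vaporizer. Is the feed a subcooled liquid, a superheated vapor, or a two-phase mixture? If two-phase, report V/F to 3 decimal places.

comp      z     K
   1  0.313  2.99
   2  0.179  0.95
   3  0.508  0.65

two-phase, V/F = 0.748

ΣzᵢKᵢ = 1.436; Σzᵢ/Kᵢ = 1.075.
Both exceed 1, so a two-phase solution exists.
Rachford–Rice: g(ψ) = Σ zᵢ(Kᵢ−1)/(1+ψ(Kᵢ−1)) = 0.
Newton iteration, ψ⁰ = 0.5:
  ψ = 0.500: g = 0.0875, g' = -0.403 → ψ = 0.717
  ψ = 0.717: g = 0.0100, g' = -0.322 → ψ = 0.748
Converged at ψ = 0.748.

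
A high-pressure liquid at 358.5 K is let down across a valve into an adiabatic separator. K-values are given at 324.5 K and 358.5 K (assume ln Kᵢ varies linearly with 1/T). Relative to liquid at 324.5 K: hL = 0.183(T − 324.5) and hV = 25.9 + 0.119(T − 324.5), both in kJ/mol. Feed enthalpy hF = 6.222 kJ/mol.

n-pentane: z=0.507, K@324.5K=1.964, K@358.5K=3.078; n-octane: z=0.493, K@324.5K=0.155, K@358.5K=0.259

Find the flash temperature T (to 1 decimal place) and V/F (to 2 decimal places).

T = 331.6 K, V/F = 0.19

Adiabatic flash: solve Rachford–Rice at each trial T, then check hF = ψ·hV(T) + (1−ψ)·hL(T).
  T = 324.5 K: K = (1.964, 0.155), RR gives ψ = 0.089, H_out = 2.294 kJ/mol
  T = 358.5 K: K = (3.078, 0.259), RR gives ψ = 0.447, H_out = 16.826 kJ/mol
  T = 341.5 K: K = (2.486, 0.203), RR gives ψ = 0.304, H_out = 10.664 kJ/mol
  T = 333.0 K: K = (2.216, 0.178), RR gives ψ = 0.211, H_out = 6.918 kJ/mol
  T = 328.8 K: K = (2.090, 0.166), RR gives ψ = 0.156, H_out = 4.777 kJ/mol
  T = 330.9 K: K = (2.152, 0.172), RR gives ψ = 0.185, H_out = 5.877 kJ/mol
Linear interpolation between T = 330.9 (H_out = 5.877) and T = 333.0 (H_out = 6.918) on hF = 6.222 gives T ≈ 331.6 K, at which ψ = 0.19.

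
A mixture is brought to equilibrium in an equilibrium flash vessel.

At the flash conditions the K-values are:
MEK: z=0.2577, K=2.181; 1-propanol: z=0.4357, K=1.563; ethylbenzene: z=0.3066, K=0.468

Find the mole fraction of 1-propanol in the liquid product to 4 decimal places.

x_1-propanol = 0.2898

Material balance + equilibrium reduce to Σ zᵢ(Kᵢ−1)/(1+ψ(Kᵢ−1)) = 0.
g(0) = ΣzᵢKᵢ − 1 = 0.3865 and g(1) = 1 − Σzᵢ/Kᵢ = -0.0520, so a root lies in (0, 1).
Iterate (Newton) starting at ψ = 0.59:
  ψ = 0.5900: g = 0.12577, g' = -0.3870 → ψ = 0.9150
  ψ = 0.9150: g = -0.00964, g' = -0.4726 → ψ = 0.8946
  ψ = 0.8946: g = -0.00011, g' = -0.4620 → ψ = 0.8944
Converged at ψ = 0.8944.
Compositions from xᵢ = zᵢ/(1+ψ(Kᵢ−1)), yᵢ = Kᵢxᵢ:
  MEK: x = 0.1253, y = 0.2733
  1-propanol: x = 0.2898, y = 0.4529
  ethylbenzene: x = 0.5849, y = 0.2737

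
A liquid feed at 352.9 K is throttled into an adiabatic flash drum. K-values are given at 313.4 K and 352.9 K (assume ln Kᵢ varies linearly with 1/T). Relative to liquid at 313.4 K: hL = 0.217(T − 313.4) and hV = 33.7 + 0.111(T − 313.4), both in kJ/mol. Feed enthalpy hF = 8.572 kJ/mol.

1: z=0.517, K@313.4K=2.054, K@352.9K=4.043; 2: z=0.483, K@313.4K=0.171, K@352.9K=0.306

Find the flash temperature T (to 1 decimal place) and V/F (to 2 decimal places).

T = 317.2 K, V/F = 0.23

Adiabatic flash: solve Rachford–Rice at each trial T, then check hF = ψ·hV(T) + (1−ψ)·hL(T).
  T = 313.4 K: K = (2.054, 0.171), RR gives ψ = 0.165, H_out = 5.574 kJ/mol
  T = 352.9 K: K = (4.043, 0.306), RR gives ψ = 0.586, H_out = 25.873 kJ/mol
  T = 333.1 K: K = (2.938, 0.233), RR gives ψ = 0.424, H_out = 17.691 kJ/mol
  T = 323.2 K: K = (2.468, 0.200), RR gives ψ = 0.317, H_out = 12.490 kJ/mol
  T = 318.3 K: K = (2.254, 0.185), RR gives ψ = 0.250, H_out = 9.343 kJ/mol
  T = 315.9 K: K = (2.155, 0.178), RR gives ψ = 0.211, H_out = 7.591 kJ/mol
Linear interpolation between T = 315.9 (H_out = 7.591) and T = 318.3 (H_out = 9.343) on hF = 8.572 gives T ≈ 317.2 K, at which ψ = 0.23.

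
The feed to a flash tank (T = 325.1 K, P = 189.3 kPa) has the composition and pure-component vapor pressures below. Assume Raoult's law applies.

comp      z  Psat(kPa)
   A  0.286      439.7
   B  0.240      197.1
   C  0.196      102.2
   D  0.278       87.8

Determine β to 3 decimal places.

β = 0.296

Raoult's law: Kᵢ = Pᵢˢᵃᵗ/P = Pᵢˢᵃᵗ/189.3.
  K_A = 439.7/189.3 = 2.32277, K_B = 197.1/189.3 = 1.04120, K_C = 102.2/189.3 = 0.53988, K_D = 87.8/189.3 = 0.46381
Material balance + equilibrium reduce to Σ zᵢ(Kᵢ−1)/(1+β(Kᵢ−1)) = 0.
Feasibility: ΣzᵢKᵢ = 1.149, Σzᵢ/Kᵢ = 1.316 — both > 1, two phases present.
Newton–Raphson from β = 0.39:
  β = 0.390: g = -0.0391, g' = -0.408 → β = 0.294
  β = 0.294: g = 0.0009, g' = -0.428 → β = 0.296
Converged at β = 0.296.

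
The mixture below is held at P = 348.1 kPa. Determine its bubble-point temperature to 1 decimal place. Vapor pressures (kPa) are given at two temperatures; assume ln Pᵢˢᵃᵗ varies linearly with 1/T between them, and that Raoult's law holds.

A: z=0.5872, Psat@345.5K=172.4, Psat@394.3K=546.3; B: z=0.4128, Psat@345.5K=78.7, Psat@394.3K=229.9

T = 385.8 K

Bubble-point temperature: ΣzᵢPᵢˢᵃᵗ(T) = P. Interpolate ln Pᵢˢᵃᵗ = aᵢ + bᵢ/T.
  T = 345.5 K: ΣzᵢPᵢˢᵃᵗ = 133.72 kPa
  T = 394.3 K: ΣzᵢPᵢˢᵃᵗ = 415.69 kPa
  T = 369.9 K: ΣzᵢPᵢˢᵃᵗ = 244.72 kPa
  T = 382.1 K: ΣzᵢPᵢˢᵃᵗ = 321.65 kPa
  T = 388.2 K: ΣzᵢPᵢˢᵃᵗ = 366.39 kPa
  T = 385.1 K: ΣzᵢPᵢˢᵃᵗ = 343.10 kPa
  T = 386.6 K: ΣzᵢPᵢˢᵃᵗ = 354.23 kPa
Interpolating between 385.1 K and 386.6 K gives T ≈ 385.8 K.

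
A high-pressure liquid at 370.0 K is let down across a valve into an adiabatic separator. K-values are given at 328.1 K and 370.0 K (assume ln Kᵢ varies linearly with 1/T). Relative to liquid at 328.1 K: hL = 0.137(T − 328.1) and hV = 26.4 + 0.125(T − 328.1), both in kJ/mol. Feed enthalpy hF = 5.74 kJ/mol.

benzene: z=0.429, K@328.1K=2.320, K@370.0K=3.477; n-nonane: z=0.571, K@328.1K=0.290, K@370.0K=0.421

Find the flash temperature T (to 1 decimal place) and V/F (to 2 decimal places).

Adiabatic flash: solve Rachford–Rice at each trial T, then check hF = ψ·hV(T) + (1−ψ)·hL(T).
  T = 328.1 K: K = (2.320, 0.290), RR gives ψ = 0.172, H_out = 4.532 kJ/mol
  T = 370.0 K: K = (3.477, 0.421), RR gives ψ = 0.510, H_out = 18.959 kJ/mol
  T = 349.1 K: K = (2.876, 0.354), RR gives ψ = 0.359, H_out = 12.271 kJ/mol
  T = 338.6 K: K = (2.592, 0.321), RR gives ψ = 0.273, H_out = 8.618 kJ/mol
  T = 333.4 K: K = (2.456, 0.306), RR gives ψ = 0.225, H_out = 6.665 kJ/mol
  T = 330.8 K: K = (2.389, 0.298), RR gives ψ = 0.200, H_out = 5.639 kJ/mol
  T = 332.1 K: K = (2.422, 0.302), RR gives ψ = 0.213, H_out = 6.157 kJ/mol
Linear interpolation between T = 330.8 (H_out = 5.639) and T = 332.1 (H_out = 6.157) on hF = 5.74 gives T ≈ 331.1 K, at which ψ = 0.20.

T = 331.1 K, V/F = 0.20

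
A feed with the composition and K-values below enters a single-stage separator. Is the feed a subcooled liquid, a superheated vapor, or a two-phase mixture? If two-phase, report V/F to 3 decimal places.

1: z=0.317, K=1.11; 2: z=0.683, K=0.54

subcooled liquid

ΣzᵢKᵢ = 0.721; Σzᵢ/Kᵢ = 1.550.
Since ΣzᵢKᵢ < 1 the mixture is below its bubble point — single liquid phase.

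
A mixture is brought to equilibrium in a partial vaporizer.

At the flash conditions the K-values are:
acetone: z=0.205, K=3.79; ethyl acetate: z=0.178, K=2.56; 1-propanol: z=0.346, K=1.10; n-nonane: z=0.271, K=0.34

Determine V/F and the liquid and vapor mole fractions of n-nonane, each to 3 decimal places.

V/F = 0.737, x_n-nonane = 0.528, y_n-nonane = 0.179

Newton iteration, V/F⁰ = 0.33:
  V/F = 0.330: g = 0.2859, g' = -0.818 → V/F = 0.680
  V/F = 0.680: g = 0.0402, g' = -0.684 → V/F = 0.739
  V/F = 0.739: g = -0.0009, g' = -0.716 → V/F = 0.737
Converged at V/F = 0.737.
Compositions from xᵢ = zᵢ/(1+V/F(Kᵢ−1)), yᵢ = Kᵢxᵢ:
  acetone: x = 0.067, y = 0.254
  ethyl acetate: x = 0.083, y = 0.212
  1-propanol: x = 0.322, y = 0.354
  n-nonane: x = 0.528, y = 0.179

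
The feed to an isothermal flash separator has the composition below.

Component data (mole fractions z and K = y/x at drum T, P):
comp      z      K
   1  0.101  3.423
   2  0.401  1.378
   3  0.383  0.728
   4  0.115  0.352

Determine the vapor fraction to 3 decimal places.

Let ψ = V/F and solve Σ zᵢ(Kᵢ−1)/(1+ψ(Kᵢ−1)) = 0.
Check two-phase: ΣzᵢKᵢ = 1.218 > 1 and Σzᵢ/Kᵢ = 1.173 > 1, so g(0) = 0.218 > 0 and g(1) = -0.173 < 0.
Newton iteration, ψ⁰ = 0.31:
  ψ = 0.310: g = 0.0684, g' = -0.349 → ψ = 0.506
  ψ = 0.506: g = 0.0054, g' = -0.305 → ψ = 0.524
Converged at ψ = 0.524.

ψ = 0.524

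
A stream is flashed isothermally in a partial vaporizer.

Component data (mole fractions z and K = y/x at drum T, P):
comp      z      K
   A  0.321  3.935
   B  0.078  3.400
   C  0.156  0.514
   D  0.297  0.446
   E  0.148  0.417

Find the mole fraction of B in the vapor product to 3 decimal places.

Rachford–Rice: g(ψ) = Σ zᵢ(Kᵢ−1)/(1+ψ(Kᵢ−1)) = 0.
g(0) = ΣzᵢKᵢ − 1 = 0.803 and g(1) = 1 − Σzᵢ/Kᵢ = -0.429, so a root lies in (0, 1).
Newton iteration, ψ⁰ = 0.64:
  ψ = 0.640: g = -0.1015, g' = -0.828 → ψ = 0.517
  ψ = 0.517: g = 0.0021, g' = -0.873 → ψ = 0.520
Converged at ψ = 0.520.
Compositions from xᵢ = zᵢ/(1+ψ(Kᵢ−1)), yᵢ = Kᵢxᵢ:
  A: x = 0.127, y = 0.500
  B: x = 0.035, y = 0.118
  C: x = 0.209, y = 0.107
  D: x = 0.417, y = 0.186
  E: x = 0.212, y = 0.089

y_B = 0.118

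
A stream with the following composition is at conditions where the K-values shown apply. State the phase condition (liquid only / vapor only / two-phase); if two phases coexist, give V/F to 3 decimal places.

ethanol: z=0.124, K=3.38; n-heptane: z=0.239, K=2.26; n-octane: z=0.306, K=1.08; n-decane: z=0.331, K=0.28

two-phase, V/F = 0.458

ΣzᵢKᵢ = 1.382; Σzᵢ/Kᵢ = 1.608.
Both exceed 1, so a two-phase solution exists.
Material balance + equilibrium reduce to Σ zᵢ(Kᵢ−1)/(1+ψ(Kᵢ−1)) = 0.
Newton iteration, ψ⁰ = 0.5:
  ψ = 0.500: g = -0.0293, g' = -0.710 → ψ = 0.459
  ψ = 0.459: g = -0.0003, g' = -0.697 → ψ = 0.458
Converged at ψ = 0.458.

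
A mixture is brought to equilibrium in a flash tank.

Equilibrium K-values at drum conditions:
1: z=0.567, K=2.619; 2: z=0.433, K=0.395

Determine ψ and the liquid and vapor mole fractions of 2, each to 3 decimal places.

Let ψ = V/F and solve Σ zᵢ(Kᵢ−1)/(1+ψ(Kᵢ−1)) = 0.
Check two-phase: ΣzᵢKᵢ = 1.656 > 1 and Σzᵢ/Kᵢ = 1.313 > 1, so g(0) = 0.656 > 0 and g(1) = -0.313 < 0.
Binary case is linear: z₁(K₁−1)(1+ψ(K₂−1)) + z₂(K₂−1)(1+ψ(K₁−1)) = 0
⇒ ψ = [z₁(K₁−1)+z₂(K₂−1)] / [−(K₁−1)(K₂−1)] = 0.6560/0.9795 = 0.670
Compositions from xᵢ = zᵢ/(1+ψ(Kᵢ−1)), yᵢ = Kᵢxᵢ:
  1: x = 0.272, y = 0.712
  2: x = 0.728, y = 0.288

ψ = 0.670, x_2 = 0.728, y_2 = 0.288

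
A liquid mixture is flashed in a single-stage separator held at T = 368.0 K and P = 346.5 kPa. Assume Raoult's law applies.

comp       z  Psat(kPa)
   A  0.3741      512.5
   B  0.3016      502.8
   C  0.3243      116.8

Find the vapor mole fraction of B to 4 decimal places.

y_B = 0.3818

Raoult's law: Kᵢ = Pᵢˢᵃᵗ/P = Pᵢˢᵃᵗ/346.5.
  K_A = 512.5/346.5 = 1.479076, K_B = 502.8/346.5 = 1.451082, K_C = 116.8/346.5 = 0.337085
Iterate (Newton) starting at β = 0.57:
  β = 0.5700: g = -0.09655, g' = -0.4600 → β = 0.3601
  β = 0.3601: g = -0.01251, g' = -0.3538 → β = 0.3247
  β = 0.3247: g = -0.00020, g' = -0.3424 → β = 0.3241
Converged at β = 0.3241.
Compositions from xᵢ = zᵢ/(1+β(Kᵢ−1)), yᵢ = Kᵢxᵢ:
  A: x = 0.3238, y = 0.4789
  B: x = 0.2631, y = 0.3818
  C: x = 0.4131, y = 0.1392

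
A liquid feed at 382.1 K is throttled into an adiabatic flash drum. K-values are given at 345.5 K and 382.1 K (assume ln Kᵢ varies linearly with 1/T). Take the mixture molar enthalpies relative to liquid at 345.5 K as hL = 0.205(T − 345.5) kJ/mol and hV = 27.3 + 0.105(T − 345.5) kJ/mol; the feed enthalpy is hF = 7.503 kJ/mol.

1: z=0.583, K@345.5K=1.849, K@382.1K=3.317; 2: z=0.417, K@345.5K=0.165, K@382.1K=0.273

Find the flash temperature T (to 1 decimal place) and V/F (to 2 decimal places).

T = 348.1 K, V/F = 0.26

Adiabatic flash: solve Rachford–Rice at each trial T, then check hF = ψ·hV(T) + (1−ψ)·hL(T).
  T = 345.5 K: K = (1.849, 0.165), RR gives ψ = 0.207, H_out = 5.652 kJ/mol
  T = 382.1 K: K = (3.317, 0.273), RR gives ψ = 0.622, H_out = 22.206 kJ/mol
  T = 363.8 K: K = (2.513, 0.215), RR gives ψ = 0.467, H_out = 15.647 kJ/mol
  T = 354.6 K: K = (2.162, 0.189), RR gives ψ = 0.360, H_out = 11.365 kJ/mol
  T = 350.1 K: K = (2.003, 0.177), RR gives ψ = 0.293, H_out = 8.796 kJ/mol
  T = 347.8 K: K = (1.925, 0.171), RR gives ψ = 0.252, H_out = 7.303 kJ/mol
Linear interpolation between T = 347.8 (H_out = 7.303) and T = 350.1 (H_out = 8.796) on hF = 7.503 gives T ≈ 348.1 K, at which ψ = 0.26.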